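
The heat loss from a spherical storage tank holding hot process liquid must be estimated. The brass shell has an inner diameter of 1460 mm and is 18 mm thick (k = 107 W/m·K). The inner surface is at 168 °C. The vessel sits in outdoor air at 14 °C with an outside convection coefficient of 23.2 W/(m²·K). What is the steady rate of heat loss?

Q ≈ 25000 W

Radial (spherical) resistances in series:
R_brass shell = (1/0.73 − 1/0.748)/(4π×107) = 2.452×10^-5 K/W
R_outer film = 1/(h·4πr_o²) = 1/(23.2×4π×0.748²) = 0.006131 K/W
R_total = 0.006155 K/W
Q = ΔT/R_total = 154/0.006155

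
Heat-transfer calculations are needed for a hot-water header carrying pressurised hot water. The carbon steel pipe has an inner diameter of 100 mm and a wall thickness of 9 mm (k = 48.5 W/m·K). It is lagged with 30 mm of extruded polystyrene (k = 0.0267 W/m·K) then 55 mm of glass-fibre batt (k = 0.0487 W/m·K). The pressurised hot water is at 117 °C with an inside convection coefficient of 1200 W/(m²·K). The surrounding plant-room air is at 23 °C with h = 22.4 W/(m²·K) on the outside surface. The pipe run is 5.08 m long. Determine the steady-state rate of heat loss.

Radial resistances (cylindrical: R_cond = ln(r_o/r_i)/(2πkL), R_conv = 1/(h·2πrL)):
R_inner film = 1/(h_i·2πr₁L) = 1/(1200×2π×0.05×5.08) = 5.222×10^-4 K/W
R_carbon steel pipe wall = ln(59/50)/(2π×48.5×5.08) = 1.069×10^-4 K/W
R_extruded polystyrene = ln(89/59)/(2π×0.0267×5.08) = 0.4824 K/W
R_glass-fibre batt = ln(144/89)/(2π×0.0487×5.08) = 0.3096 K/W
R_outer film = 1/(h_o·2πr_oL) = 1/(22.4×2π×0.144×5.08) = 0.009713 K/W
R_total = 0.8023 K/W
Q = ΔT/R_total = 94/0.8023

Q ≈ 117 W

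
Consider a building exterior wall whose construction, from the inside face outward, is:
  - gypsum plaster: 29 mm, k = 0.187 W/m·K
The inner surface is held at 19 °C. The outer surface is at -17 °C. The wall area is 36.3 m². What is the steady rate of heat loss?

Thermal resistances in series:
R_gypsum plaster = L/(kA) = 0.029/(0.187×36.3) = 0.004272 K/W
R_total = 0.004272 K/W
Q = ΔT / R_total = 36 / 0.004272

Q ≈ 8430 W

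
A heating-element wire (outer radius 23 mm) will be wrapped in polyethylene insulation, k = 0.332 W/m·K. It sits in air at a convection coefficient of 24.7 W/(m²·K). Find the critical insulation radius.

r_cr ≈ 13.4 mm

For a cylinder r_cr = k/h = 0.332/24.7
r_cr = 13.4 mm; since the bare radius (23 mm) is above r_cr, any added insulation will reduce heat loss.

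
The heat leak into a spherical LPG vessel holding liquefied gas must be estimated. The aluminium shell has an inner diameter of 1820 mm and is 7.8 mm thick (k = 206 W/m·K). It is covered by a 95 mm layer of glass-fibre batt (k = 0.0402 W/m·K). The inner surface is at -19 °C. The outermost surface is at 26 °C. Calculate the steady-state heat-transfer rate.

Q ≈ 222 W

For a spherical shell R = (1/r₁ − 1/r₂)/(4πk); film R = 1/(h·4πr²). In series:
R_aluminium shell = (1/0.91 − 1/0.9178)/(4π×206) = 3.608×10^-6 K/W
R_glass-fibre batt = (1/0.9178 − 1/1.0128)/(4π×0.0402) = 0.2023 K/W
R_total = 0.2023 K/W
Q = ΔT/R_total = 45/0.2023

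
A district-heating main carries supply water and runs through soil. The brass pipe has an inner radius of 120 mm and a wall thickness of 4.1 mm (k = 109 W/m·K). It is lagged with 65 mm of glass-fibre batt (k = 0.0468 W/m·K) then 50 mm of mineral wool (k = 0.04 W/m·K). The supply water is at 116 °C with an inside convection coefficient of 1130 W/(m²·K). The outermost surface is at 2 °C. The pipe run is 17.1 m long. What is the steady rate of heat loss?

Q ≈ 824 W

Per-layer cylindrical resistances, series-summed:
R_inner film = 1/(h_i·2πr₁L) = 1/(1130×2π×0.12×17.1) = 6.864×10^-5 K/W
R_brass pipe wall = ln(124.1/120)/(2π×109×17.1) = 2.869×10^-6 K/W
R_glass-fibre batt = ln(189.1/124.1)/(2π×0.0468×17.1) = 0.08376 K/W
R_mineral wool = ln(239.1/189.1)/(2π×0.04×17.1) = 0.05459 K/W
R_total = 0.1384 K/W
Q = ΔT/R_total = 114/0.1384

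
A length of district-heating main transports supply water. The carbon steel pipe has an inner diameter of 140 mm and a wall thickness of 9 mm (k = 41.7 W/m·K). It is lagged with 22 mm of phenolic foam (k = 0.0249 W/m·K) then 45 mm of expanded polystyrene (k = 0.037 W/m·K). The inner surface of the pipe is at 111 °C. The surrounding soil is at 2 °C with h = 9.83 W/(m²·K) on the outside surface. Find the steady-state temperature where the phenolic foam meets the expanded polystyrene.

Treating each annulus and film as a series resistance:
R_carbon steel pipe wall = ln(79/70)/(2π×41.7×1) = 4.616×10^-4 K/W
R_phenolic foam = ln(101/79)/(2π×0.0249×1) = 1.57 K/W
R_expanded polystyrene = ln(146/101)/(2π×0.037×1) = 1.585 K/W
R_outer film = 1/(h_o·2πr_oL) = 1/(9.83×2π×0.146×1) = 0.1109 K/W
R_total = 3.267 K/W
Q = ΔT/R_total = 109/3.267
Q = 33.4 W/m
T_interface = T_inner − Q·ΣR(inner→interface) = 111 − 33.4×1.571

T ≈ 58.6 °C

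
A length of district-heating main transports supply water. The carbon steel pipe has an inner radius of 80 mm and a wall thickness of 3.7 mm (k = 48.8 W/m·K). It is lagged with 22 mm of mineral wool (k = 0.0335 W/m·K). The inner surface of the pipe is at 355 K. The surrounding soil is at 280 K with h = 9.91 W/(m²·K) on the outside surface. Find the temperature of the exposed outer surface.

T ≈ 289 K

Cylindrical conduction, so R = ln(r₂/r₁)/(2πkL) per layer, in series:
R_carbon steel pipe wall = ln(83.7/80)/(2π×48.8×1) = 1.475×10^-4 K/W
R_mineral wool = ln(105.7/83.7)/(2π×0.0335×1) = 1.109 K/W
R_outer film = 1/(h_o·2πr_oL) = 1/(9.91×2π×0.1057×1) = 0.1519 K/W
R_total = 1.261 K/W
Q = ΔT/R_total = 75/1.261
Q = 59.5 W/m
T_interface = T_inner − Q·ΣR(inner→interface) = 355 − 59.5×1.109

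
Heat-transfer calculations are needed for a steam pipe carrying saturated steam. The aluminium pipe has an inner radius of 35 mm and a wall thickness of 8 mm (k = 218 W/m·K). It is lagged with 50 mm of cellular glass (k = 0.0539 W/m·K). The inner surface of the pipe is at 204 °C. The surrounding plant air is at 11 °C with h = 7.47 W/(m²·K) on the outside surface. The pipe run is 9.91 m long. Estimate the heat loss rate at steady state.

Q ≈ 763 W

Per-layer cylindrical resistances, series-summed:
R_aluminium pipe wall = ln(43/35)/(2π×218×9.91) = 1.517×10^-5 K/W
R_cellular glass = ln(93/43)/(2π×0.0539×9.91) = 0.2298 K/W
R_outer film = 1/(h_o·2πr_oL) = 1/(7.47×2π×0.093×9.91) = 0.02312 K/W
R_total = 0.253 K/W
Q = ΔT/R_total = 193/0.253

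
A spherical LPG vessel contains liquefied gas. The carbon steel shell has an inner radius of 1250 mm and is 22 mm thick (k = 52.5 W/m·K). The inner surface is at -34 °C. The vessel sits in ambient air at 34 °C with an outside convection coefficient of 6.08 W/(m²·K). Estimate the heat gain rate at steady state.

Each spherical layer contributes R = (1/r_i − 1/r_o)/(4πk):
R_carbon steel shell = (1/1.25 − 1/1.272)/(4π×52.5) = 2.097×10^-5 K/W
R_outer film = 1/(h·4πr_o²) = 1/(6.08×4π×1.272²) = 0.008089 K/W
R_total = 0.00811 K/W
Q = ΔT/R_total = 68/0.00811

Q ≈ 8380 W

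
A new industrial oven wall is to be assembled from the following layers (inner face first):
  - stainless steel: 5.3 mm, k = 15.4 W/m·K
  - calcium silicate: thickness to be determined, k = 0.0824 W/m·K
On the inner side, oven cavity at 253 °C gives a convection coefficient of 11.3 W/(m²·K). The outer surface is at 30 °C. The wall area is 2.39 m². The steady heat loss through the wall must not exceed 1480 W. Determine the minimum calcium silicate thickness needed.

L ≈ 22.4 mm

Treating each layer as a thermal resistance in series:
R_inner film = 1/(h_i·A) = 1/(11.3×2.39) = 0.03703 K/W
R_stainless steel = L/(kA) = 0.0053/(15.4×2.39) = 1.44×10^-4 K/W
Sum of the known resistances R_other = 0.03717 K/W
Required total resistance R_tot = ΔT/Q_allow = 223/1480 = 0.1507 K/W
R_calcium silicate = R_tot − R_other = 0.1135 K/W
L = R·k·A = 0.1135×0.0824×2.39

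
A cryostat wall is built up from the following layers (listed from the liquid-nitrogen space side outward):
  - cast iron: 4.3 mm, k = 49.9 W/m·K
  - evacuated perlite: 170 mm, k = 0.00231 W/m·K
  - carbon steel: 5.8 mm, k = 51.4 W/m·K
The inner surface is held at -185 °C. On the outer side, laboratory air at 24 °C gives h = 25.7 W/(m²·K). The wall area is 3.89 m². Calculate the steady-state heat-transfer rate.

Treating each layer as a thermal resistance in series:
R_cast iron = L/(kA) = 0.0043/(49.9×3.89) = 2.215×10^-5 K/W
R_evacuated perlite = L/(kA) = 0.17/(0.00231×3.89) = 18.92 K/W
R_carbon steel = L/(kA) = 0.0058/(51.4×3.89) = 2.901×10^-5 K/W
R_outer film = 1/(h_o·A) = 1/(25.7×3.89) = 0.01 K/W
R_total = 18.93 K/W
Q = ΔT / R_total = 209 / 18.93

Q ≈ 11 W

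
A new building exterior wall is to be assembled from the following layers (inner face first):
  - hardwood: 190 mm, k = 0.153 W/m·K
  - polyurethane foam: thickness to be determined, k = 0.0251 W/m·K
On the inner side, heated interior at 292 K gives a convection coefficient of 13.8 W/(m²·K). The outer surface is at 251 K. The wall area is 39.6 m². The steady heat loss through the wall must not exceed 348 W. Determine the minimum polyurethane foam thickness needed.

L ≈ 84.1 mm

Treating each layer as a thermal resistance in series:
R_inner film = 1/(h_i·A) = 1/(13.8×39.6) = 0.00183 K/W
R_hardwood = L/(kA) = 0.19/(0.153×39.6) = 0.03136 K/W
Sum of the known resistances R_other = 0.03319 K/W
Required total resistance R_tot = ΔT/Q_allow = 41/348 = 0.1178 K/W
R_polyurethane foam = R_tot − R_other = 0.08463 K/W
L = R·k·A = 0.08463×0.0251×39.6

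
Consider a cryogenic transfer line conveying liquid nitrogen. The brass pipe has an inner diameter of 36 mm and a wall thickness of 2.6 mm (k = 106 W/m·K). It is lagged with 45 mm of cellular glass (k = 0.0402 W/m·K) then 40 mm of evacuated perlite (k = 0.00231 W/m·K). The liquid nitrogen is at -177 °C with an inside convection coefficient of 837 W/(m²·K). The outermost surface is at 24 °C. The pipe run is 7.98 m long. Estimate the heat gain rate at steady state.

Cylindrical conduction, so R = ln(r₂/r₁)/(2πkL) per layer, in series:
R_inner film = 1/(h_i·2πr₁L) = 1/(837×2π×0.018×7.98) = 0.001324 K/W
R_brass pipe wall = ln(20.6/18)/(2π×106×7.98) = 2.539×10^-5 K/W
R_cellular glass = ln(65.6/20.6)/(2π×0.0402×7.98) = 0.5747 K/W
R_evacuated perlite = ln(105.6/65.6)/(2π×0.00231×7.98) = 4.11 K/W
R_total = 4.686 K/W
Q = ΔT/R_total = 201/4.686

Q ≈ 42.9 W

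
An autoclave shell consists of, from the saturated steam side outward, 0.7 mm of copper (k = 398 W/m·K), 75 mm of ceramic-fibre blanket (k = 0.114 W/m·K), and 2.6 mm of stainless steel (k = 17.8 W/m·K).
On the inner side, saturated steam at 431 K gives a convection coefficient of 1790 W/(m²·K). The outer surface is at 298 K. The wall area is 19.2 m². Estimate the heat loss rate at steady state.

Series thermal resistances:
R_inner film = 1/(h_i·A) = 1/(1790×19.2) = 2.91×10^-5 K/W
R_copper = L/(kA) = 0.0007/(398×19.2) = 9.16×10^-8 K/W
R_ceramic-fibre blanket = L/(kA) = 0.075/(0.114×19.2) = 0.03427 K/W
R_stainless steel = L/(kA) = 0.0026/(17.8×19.2) = 7.608×10^-6 K/W
R_total = 0.0343 K/W
Q = ΔT / R_total = 133 / 0.0343

Q ≈ 3880 W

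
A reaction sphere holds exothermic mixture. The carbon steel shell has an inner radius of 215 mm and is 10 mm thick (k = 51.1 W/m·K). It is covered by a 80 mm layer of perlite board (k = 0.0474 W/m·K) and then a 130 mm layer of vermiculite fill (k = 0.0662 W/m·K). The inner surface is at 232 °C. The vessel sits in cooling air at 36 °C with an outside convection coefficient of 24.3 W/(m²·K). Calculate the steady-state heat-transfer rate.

Q ≈ 62.2 W

Radial (spherical) resistances in series:
R_carbon steel shell = (1/0.215 − 1/0.225)/(4π×51.1) = 3.219×10^-4 K/W
R_perlite board = (1/0.225 − 1/0.305)/(4π×0.0474) = 1.957 K/W
R_vermiculite fill = (1/0.305 − 1/0.435)/(4π×0.0662) = 1.178 K/W
R_outer film = 1/(h·4πr_o²) = 1/(24.3×4π×0.435²) = 0.01731 K/W
R_total = 3.153 K/W
Q = ΔT/R_total = 196/3.153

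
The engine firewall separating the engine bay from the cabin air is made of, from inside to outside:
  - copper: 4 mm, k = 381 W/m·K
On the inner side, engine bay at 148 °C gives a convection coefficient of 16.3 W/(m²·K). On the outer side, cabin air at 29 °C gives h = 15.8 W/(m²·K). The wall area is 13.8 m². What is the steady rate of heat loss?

Thermal resistances in series:
R_inner film = 1/(h_i·A) = 1/(16.3×13.8) = 0.004446 K/W
R_copper = L/(kA) = 0.004/(381×13.8) = 7.608×10^-7 K/W
R_outer film = 1/(h_o·A) = 1/(15.8×13.8) = 0.004586 K/W
R_total = 0.009033 K/W
Q = ΔT / R_total = 119 / 0.009033

Q ≈ 13200 W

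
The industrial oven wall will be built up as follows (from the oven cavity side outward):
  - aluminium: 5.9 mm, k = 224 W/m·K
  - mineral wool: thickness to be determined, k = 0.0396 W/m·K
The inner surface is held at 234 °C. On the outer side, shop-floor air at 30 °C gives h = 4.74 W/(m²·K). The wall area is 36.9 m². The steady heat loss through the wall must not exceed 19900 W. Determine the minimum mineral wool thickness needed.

Using the resistance-network approach (series):
R_aluminium = L/(kA) = 0.0059/(224×36.9) = 7.138×10^-7 K/W
R_outer film = 1/(h_o·A) = 1/(4.74×36.9) = 0.005717 K/W
Sum of the known resistances R_other = 0.005718 K/W
Required total resistance R_tot = ΔT/Q_allow = 204/19900 = 0.01025 K/W
R_mineral wool = R_tot − R_other = 0.004533 K/W
L = R·k·A = 0.004533×0.0396×36.9

L ≈ 6.62 mm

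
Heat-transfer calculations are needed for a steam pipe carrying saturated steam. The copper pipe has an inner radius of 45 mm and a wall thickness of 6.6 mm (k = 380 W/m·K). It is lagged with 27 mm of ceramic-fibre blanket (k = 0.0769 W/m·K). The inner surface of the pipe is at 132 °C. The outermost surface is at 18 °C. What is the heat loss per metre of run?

Per-layer cylindrical resistances, series-summed:
R_copper pipe wall = ln(51.6/45)/(2π×380×1) = 5.732×10^-5 K/W
R_ceramic-fibre blanket = ln(78.6/51.6)/(2π×0.0769×1) = 0.871 K/W
R_total = 0.8711 K/W
Q = ΔT/R_total = 114/0.8711

q′ ≈ 131 W/m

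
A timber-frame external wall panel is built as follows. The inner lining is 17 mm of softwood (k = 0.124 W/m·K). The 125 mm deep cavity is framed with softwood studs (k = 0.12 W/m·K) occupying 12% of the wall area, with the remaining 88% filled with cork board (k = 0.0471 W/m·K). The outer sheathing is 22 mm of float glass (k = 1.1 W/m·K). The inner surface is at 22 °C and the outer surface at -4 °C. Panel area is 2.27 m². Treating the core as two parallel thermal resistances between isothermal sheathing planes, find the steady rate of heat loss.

Q ≈ 24.6 W

Sheathing layers in series; stud and cavity paths in parallel between them.
R_inner = 0.017/(0.124×2.27) = 0.0604 K/W
R_stud  = 0.125/(0.12×0.12×2.27) = 3.824 K/W
R_cav   = 0.125/(0.0471×0.88×2.27) = 1.329 K/W
1/R_core = 1/R_stud + 1/R_cav → R_core = 0.986 K/W
R_outer = 0.022/(1.1×2.27) = 0.008811 K/W
R_total = 1.055 K/W
Q = ΔT/R_total = 26/1.055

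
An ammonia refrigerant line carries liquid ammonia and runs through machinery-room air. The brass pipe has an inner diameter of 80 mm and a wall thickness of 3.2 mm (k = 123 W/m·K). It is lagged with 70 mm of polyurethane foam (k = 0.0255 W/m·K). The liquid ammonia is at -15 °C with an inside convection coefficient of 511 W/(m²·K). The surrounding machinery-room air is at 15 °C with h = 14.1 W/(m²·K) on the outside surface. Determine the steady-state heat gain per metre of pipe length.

q′ ≈ 4.9 W/m

Treating each annulus and film as a series resistance:
R_inner film = 1/(h_i·2πr₁L) = 1/(511×2π×0.04×1) = 0.007786 K/W
R_brass pipe wall = ln(43.2/40)/(2π×123×1) = 9.958×10^-5 K/W
R_polyurethane foam = ln(113.2/43.2)/(2π×0.0255×1) = 6.012 K/W
R_outer film = 1/(h_o·2πr_oL) = 1/(14.1×2π×0.1132×1) = 0.09971 K/W
R_total = 6.12 K/W
Q = ΔT/R_total = 30/6.12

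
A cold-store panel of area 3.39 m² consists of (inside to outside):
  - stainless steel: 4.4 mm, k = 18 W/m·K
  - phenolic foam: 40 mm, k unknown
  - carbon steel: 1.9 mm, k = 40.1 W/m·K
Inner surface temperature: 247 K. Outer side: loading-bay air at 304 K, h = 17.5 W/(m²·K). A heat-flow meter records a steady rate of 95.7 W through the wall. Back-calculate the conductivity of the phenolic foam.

Treating each layer as a thermal resistance in series:
R_stainless steel = L/(kA) = 0.0044/(18×3.39) = 7.211×10^-5 K/W
R_carbon steel = L/(kA) = 0.0019/(40.1×3.39) = 1.398×10^-5 K/W
R_outer film = 1/(h_o·A) = 1/(17.5×3.39) = 0.01686 K/W
Sum of known resistances R_other = 0.01694 K/W
Total R = ΔT/Q = 57/95.7 = 0.5956 K/W
R_phenolic foam = R_total − R_other = 0.5787 K/W
k = L/(R·A) = 0.04/(0.5787×3.39)

k ≈ 0.0204 W/(m·K)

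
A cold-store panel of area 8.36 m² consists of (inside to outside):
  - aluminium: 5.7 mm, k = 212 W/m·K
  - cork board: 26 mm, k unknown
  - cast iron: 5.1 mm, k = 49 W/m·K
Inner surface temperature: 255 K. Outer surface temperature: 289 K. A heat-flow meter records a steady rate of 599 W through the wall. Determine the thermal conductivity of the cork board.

Treating each layer as a thermal resistance in series:
R_aluminium = L/(kA) = 0.0057/(212×8.36) = 3.216×10^-6 K/W
R_cast iron = L/(kA) = 0.0051/(49×8.36) = 1.245×10^-5 K/W
Sum of known resistances R_other = 1.567×10^-5 K/W
Total R = ΔT/Q = 34/599 = 0.05676 K/W
R_cork board = R_total − R_other = 0.05675 K/W
k = L/(R·A) = 0.026/(0.05675×8.36)

k ≈ 0.0548 W/(m·K)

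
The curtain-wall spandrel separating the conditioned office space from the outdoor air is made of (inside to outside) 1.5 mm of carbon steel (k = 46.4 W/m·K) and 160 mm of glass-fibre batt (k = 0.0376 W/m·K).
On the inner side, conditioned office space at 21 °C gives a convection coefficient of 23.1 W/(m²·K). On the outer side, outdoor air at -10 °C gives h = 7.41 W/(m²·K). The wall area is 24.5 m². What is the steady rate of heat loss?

Series thermal resistances:
R_inner film = 1/(h_i·A) = 1/(23.1×24.5) = 0.001767 K/W
R_carbon steel = L/(kA) = 0.0015/(46.4×24.5) = 1.319×10^-6 K/W
R_glass-fibre batt = L/(kA) = 0.16/(0.0376×24.5) = 0.1737 K/W
R_outer film = 1/(h_o·A) = 1/(7.41×24.5) = 0.005508 K/W
R_total = 0.181 K/W
Q = ΔT / R_total = 31 / 0.181

Q ≈ 171 W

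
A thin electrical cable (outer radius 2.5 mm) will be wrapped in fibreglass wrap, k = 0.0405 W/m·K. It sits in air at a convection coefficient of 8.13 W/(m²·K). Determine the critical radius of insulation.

r_cr ≈ 4.98 mm

For a cylinder r_cr = k/h = 0.0405/8.13
r_cr = 4.98 mm; since the bare radius (2.5 mm) is below r_cr, adding a thin layer of insulation will *increase* heat loss.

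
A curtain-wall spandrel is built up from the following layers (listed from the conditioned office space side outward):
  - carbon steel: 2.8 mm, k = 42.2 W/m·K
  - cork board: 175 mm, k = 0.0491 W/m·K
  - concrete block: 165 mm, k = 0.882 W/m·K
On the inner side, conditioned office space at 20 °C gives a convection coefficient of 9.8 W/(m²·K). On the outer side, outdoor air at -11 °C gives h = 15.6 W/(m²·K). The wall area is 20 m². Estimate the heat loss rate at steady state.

Treating each layer as a thermal resistance in series:
R_inner film = 1/(h_i·A) = 1/(9.8×20) = 0.005102 K/W
R_carbon steel = L/(kA) = 0.0028/(42.2×20) = 3.318×10^-6 K/W
R_cork board = L/(kA) = 0.175/(0.0491×20) = 0.1782 K/W
R_concrete block = L/(kA) = 0.165/(0.882×20) = 0.009354 K/W
R_outer film = 1/(h_o·A) = 1/(15.6×20) = 0.003205 K/W
R_total = 0.1959 K/W
Q = ΔT / R_total = 31 / 0.1959

Q ≈ 158 W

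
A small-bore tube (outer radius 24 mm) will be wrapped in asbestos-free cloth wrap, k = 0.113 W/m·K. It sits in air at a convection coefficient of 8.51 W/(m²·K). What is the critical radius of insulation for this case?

r_cr ≈ 13.3 mm

For a cylinder r_cr = k/h = 0.113/8.51
r_cr = 13.3 mm; since the bare radius (24 mm) is above r_cr, any added insulation will reduce heat loss.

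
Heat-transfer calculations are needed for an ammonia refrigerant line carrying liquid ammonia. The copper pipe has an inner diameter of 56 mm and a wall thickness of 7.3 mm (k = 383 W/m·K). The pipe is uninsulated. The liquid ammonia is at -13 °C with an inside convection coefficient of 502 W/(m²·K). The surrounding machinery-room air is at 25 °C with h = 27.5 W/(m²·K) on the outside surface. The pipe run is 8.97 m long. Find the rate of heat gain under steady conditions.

Q ≈ 1940 W

For a radial system each layer contributes R = ln(r_out/r_in)/(2πkL); films add R = 1/(hA).
R_inner film = 1/(h_i·2πr₁L) = 1/(502×2π×0.028×8.97) = 0.001262 K/W
R_copper pipe wall = ln(35.3/28)/(2π×383×8.97) = 1.073×10^-5 K/W
R_outer film = 1/(h_o·2πr_oL) = 1/(27.5×2π×0.0353×8.97) = 0.01828 K/W
R_total = 0.01955 K/W
Q = ΔT/R_total = 38/0.01955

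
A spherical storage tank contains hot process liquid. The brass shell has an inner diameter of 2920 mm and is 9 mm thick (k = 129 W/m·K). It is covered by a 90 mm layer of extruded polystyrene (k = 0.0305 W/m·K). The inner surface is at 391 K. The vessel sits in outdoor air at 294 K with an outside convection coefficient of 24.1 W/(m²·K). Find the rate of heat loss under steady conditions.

Radial (spherical) resistances in series:
R_brass shell = (1/1.46 − 1/1.469)/(4π×129) = 2.589×10^-6 K/W
R_extruded polystyrene = (1/1.469 − 1/1.559)/(4π×0.0305) = 0.1025 K/W
R_outer film = 1/(h·4πr_o²) = 1/(24.1×4π×1.559²) = 0.001359 K/W
R_total = 0.1039 K/W
Q = ΔT/R_total = 97/0.1039

Q ≈ 934 W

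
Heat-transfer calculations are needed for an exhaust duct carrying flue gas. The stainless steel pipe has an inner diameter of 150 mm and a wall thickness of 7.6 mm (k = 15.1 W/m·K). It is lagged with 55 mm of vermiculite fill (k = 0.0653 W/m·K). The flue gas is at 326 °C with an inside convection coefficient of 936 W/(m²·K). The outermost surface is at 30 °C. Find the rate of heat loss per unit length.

q′ ≈ 237 W/m

Per-layer cylindrical resistances, series-summed:
R_inner film = 1/(h_i·2πr₁L) = 1/(936×2π×0.075×1) = 0.002267 K/W
R_stainless steel pipe wall = ln(82.6/75)/(2π×15.1×1) = 0.001017 K/W
R_vermiculite fill = ln(137.6/82.6)/(2π×0.0653×1) = 1.244 K/W
R_total = 1.247 K/W
Q = ΔT/R_total = 296/1.247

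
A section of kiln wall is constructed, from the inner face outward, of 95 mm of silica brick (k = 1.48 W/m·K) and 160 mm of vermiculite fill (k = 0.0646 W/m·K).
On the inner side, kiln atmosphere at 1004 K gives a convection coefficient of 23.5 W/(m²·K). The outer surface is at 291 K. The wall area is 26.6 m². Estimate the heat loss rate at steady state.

Q ≈ 7340 W

Treating each layer as a thermal resistance in series:
R_inner film = 1/(h_i·A) = 1/(23.5×26.6) = 0.0016 K/W
R_silica brick = L/(kA) = 0.095/(1.48×26.6) = 0.002413 K/W
R_vermiculite fill = L/(kA) = 0.16/(0.0646×26.6) = 0.09311 K/W
R_total = 0.09712 K/W
Q = ΔT / R_total = 713 / 0.09712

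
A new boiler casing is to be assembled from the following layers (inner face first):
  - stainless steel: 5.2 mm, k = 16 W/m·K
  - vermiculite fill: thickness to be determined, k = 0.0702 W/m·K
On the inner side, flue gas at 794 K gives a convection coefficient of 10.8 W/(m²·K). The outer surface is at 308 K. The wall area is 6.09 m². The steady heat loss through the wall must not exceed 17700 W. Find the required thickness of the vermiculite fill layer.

L ≈ 5.22 mm

Series thermal resistances:
R_inner film = 1/(h_i·A) = 1/(10.8×6.09) = 0.0152 K/W
R_stainless steel = L/(kA) = 0.0052/(16×6.09) = 5.337×10^-5 K/W
Sum of the known resistances R_other = 0.01526 K/W
Required total resistance R_tot = ΔT/Q_allow = 486/17700 = 0.02746 K/W
R_vermiculite fill = R_tot − R_other = 0.0122 K/W
L = R·k·A = 0.0122×0.0702×6.09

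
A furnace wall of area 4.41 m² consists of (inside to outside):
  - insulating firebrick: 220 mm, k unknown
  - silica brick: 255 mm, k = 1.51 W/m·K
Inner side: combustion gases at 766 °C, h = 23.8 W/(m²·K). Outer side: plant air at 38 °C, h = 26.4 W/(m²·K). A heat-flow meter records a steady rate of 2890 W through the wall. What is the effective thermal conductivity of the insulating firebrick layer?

k ≈ 0.255 W/(m·K)

Using the resistance-network approach (series):
R_inner film = 1/(h_i·A) = 1/(23.8×4.41) = 0.009528 K/W
R_silica brick = L/(kA) = 0.255/(1.51×4.41) = 0.03829 K/W
R_outer film = 1/(h_o·A) = 1/(26.4×4.41) = 0.008589 K/W
Sum of known resistances R_other = 0.05641 K/W
Total R = ΔT/Q = 728/2890 = 0.2519 K/W
R_insulating firebrick = R_total − R_other = 0.1955 K/W
k = L/(R·A) = 0.22/(0.1955×4.41)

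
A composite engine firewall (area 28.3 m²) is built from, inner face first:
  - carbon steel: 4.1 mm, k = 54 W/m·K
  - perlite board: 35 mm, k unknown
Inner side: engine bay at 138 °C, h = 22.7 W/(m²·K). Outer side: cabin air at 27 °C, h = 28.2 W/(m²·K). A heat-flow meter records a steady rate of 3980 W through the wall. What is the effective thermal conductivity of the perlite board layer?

Thermal resistances in series:
R_inner film = 1/(h_i·A) = 1/(22.7×28.3) = 0.001557 K/W
R_carbon steel = L/(kA) = 0.0041/(54×28.3) = 2.683×10^-6 K/W
R_outer film = 1/(h_o·A) = 1/(28.2×28.3) = 0.001253 K/W
Sum of known resistances R_other = 0.002812 K/W
Total R = ΔT/Q = 111/3980 = 0.02789 K/W
R_perlite board = R_total − R_other = 0.02508 K/W
k = L/(R·A) = 0.035/(0.02508×28.3)

k ≈ 0.0493 W/(m·K)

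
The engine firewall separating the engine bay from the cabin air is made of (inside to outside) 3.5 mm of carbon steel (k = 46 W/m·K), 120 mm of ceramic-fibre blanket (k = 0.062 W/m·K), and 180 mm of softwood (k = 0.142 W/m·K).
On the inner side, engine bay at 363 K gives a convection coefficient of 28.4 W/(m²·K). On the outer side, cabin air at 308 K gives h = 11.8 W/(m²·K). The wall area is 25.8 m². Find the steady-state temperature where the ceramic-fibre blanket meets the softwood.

Thermal resistances in series:
R_inner film = 1/(h_i·A) = 1/(28.4×25.8) = 0.001365 K/W
R_carbon steel = L/(kA) = 0.0035/(46×25.8) = 2.949×10^-6 K/W
R_ceramic-fibre blanket = L/(kA) = 0.12/(0.062×25.8) = 0.07502 K/W
R_softwood = L/(kA) = 0.18/(0.142×25.8) = 0.04913 K/W
R_outer film = 1/(h_o·A) = 1/(11.8×25.8) = 0.003285 K/W
R_total = 0.1288 K/W;  Q = ΔT/R_total = 55/0.1288 = 427 W
T_interface = T_inner − Q·ΣR(inner→interface) = 363 − 427×0.07639

T ≈ 330 K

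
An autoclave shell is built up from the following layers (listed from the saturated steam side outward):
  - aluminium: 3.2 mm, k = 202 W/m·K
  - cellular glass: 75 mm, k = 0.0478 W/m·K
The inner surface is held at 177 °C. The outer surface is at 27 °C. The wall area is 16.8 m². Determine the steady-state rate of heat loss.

Thermal resistances in series:
R_aluminium = L/(kA) = 0.0032/(202×16.8) = 9.43×10^-7 K/W
R_cellular glass = L/(kA) = 0.075/(0.0478×16.8) = 0.0934 K/W
R_total = 0.0934 K/W
Q = ΔT / R_total = 150 / 0.0934

Q ≈ 1610 W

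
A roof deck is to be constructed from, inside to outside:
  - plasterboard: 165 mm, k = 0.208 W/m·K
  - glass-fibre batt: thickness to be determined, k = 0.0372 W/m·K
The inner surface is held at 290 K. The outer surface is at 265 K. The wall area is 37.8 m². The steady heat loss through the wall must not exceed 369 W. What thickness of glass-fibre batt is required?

L ≈ 65.8 mm

Treating each layer as a thermal resistance in series:
R_plasterboard = L/(kA) = 0.165/(0.208×37.8) = 0.02099 K/W
Sum of the known resistances R_other = 0.02099 K/W
Required total resistance R_tot = ΔT/Q_allow = 25/369 = 0.06775 K/W
R_glass-fibre batt = R_tot − R_other = 0.04676 K/W
L = R·k·A = 0.04676×0.0372×37.8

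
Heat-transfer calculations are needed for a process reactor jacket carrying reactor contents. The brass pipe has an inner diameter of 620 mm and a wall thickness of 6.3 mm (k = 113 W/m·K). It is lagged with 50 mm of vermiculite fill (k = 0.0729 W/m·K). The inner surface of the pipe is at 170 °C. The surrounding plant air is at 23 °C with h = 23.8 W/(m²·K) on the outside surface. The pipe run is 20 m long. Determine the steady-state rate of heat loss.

Cylindrical conduction, so R = ln(r₂/r₁)/(2πkL) per layer, in series:
R_brass pipe wall = ln(316.3/310)/(2π×113×20) = 1.417×10^-6 K/W
R_vermiculite fill = ln(366.3/316.3)/(2π×0.0729×20) = 0.01602 K/W
R_outer film = 1/(h_o·2πr_oL) = 1/(23.8×2π×0.3663×20) = 9.128×10^-4 K/W
R_total = 0.01693 K/W
Q = ΔT/R_total = 147/0.01693

Q ≈ 8680 W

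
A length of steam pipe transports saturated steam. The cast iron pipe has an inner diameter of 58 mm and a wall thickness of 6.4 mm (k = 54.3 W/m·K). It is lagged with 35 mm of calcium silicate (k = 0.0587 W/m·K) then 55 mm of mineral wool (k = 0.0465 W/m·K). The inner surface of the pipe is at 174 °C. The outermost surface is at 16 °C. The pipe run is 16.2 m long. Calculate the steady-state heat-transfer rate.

Q ≈ 666 W

For a radial system each layer contributes R = ln(r_out/r_in)/(2πkL); films add R = 1/(hA).
R_cast iron pipe wall = ln(35.4/29)/(2π×54.3×16.2) = 3.608×10^-5 K/W
R_calcium silicate = ln(70.4/35.4)/(2π×0.0587×16.2) = 0.1151 K/W
R_mineral wool = ln(125.4/70.4)/(2π×0.0465×16.2) = 0.122 K/W
R_total = 0.2371 K/W
Q = ΔT/R_total = 158/0.2371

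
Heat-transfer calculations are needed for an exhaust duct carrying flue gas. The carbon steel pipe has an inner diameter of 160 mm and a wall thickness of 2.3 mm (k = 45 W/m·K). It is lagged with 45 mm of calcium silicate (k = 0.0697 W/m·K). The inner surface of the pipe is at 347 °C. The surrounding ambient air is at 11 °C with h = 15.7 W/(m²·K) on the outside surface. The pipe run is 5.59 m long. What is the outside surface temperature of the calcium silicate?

T ≈ 35.9 °C

Cylindrical conduction, so R = ln(r₂/r₁)/(2πkL) per layer, in series:
R_carbon steel pipe wall = ln(82.3/80)/(2π×45×5.59) = 1.793×10^-5 K/W
R_calcium silicate = ln(127.3/82.3)/(2π×0.0697×5.59) = 0.1782 K/W
R_outer film = 1/(h_o·2πr_oL) = 1/(15.7×2π×0.1273×5.59) = 0.01425 K/W
R_total = 0.1924 K/W
Q = ΔT/R_total = 336/0.1924
Q = 1750 W
T_interface = T_inner − Q·ΣR(inner→interface) = 347 − 1750×0.1782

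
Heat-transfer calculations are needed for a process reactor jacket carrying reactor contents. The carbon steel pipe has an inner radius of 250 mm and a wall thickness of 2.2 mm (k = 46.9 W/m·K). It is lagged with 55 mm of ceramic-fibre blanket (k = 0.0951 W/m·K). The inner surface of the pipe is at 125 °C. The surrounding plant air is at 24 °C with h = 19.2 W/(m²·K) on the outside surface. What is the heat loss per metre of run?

Per-layer cylindrical resistances, series-summed:
R_carbon steel pipe wall = ln(252.2/250)/(2π×46.9×1) = 2.973×10^-5 K/W
R_ceramic-fibre blanket = ln(307.2/252.2)/(2π×0.0951×1) = 0.3302 K/W
R_outer film = 1/(h_o·2πr_oL) = 1/(19.2×2π×0.3072×1) = 0.02698 K/W
R_total = 0.3572 K/W
Q = ΔT/R_total = 101/0.3572

q′ ≈ 283 W/m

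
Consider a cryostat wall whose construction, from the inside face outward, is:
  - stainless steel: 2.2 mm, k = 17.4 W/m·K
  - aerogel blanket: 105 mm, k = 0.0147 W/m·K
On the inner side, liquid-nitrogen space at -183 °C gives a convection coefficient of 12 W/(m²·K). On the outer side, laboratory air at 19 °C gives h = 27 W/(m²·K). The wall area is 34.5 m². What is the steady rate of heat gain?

Q ≈ 959 W

Using the resistance-network approach (series):
R_inner film = 1/(h_i·A) = 1/(12×34.5) = 0.002415 K/W
R_stainless steel = L/(kA) = 0.0022/(17.4×34.5) = 3.665×10^-6 K/W
R_aerogel blanket = L/(kA) = 0.105/(0.0147×34.5) = 0.207 K/W
R_outer film = 1/(h_o·A) = 1/(27×34.5) = 0.001074 K/W
R_total = 0.2105 K/W
Q = ΔT / R_total = 202 / 0.2105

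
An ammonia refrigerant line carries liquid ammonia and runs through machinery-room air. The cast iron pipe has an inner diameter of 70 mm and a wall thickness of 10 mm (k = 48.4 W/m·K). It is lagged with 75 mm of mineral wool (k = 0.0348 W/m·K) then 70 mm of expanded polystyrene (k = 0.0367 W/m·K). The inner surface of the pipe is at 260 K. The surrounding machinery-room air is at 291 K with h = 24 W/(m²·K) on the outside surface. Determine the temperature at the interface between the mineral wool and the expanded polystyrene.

T ≈ 281 K

Per-layer cylindrical resistances, series-summed:
R_cast iron pipe wall = ln(45/35)/(2π×48.4×1) = 8.264×10^-4 K/W
R_mineral wool = ln(120/45)/(2π×0.0348×1) = 4.486 K/W
R_expanded polystyrene = ln(190/120)/(2π×0.0367×1) = 1.993 K/W
R_outer film = 1/(h_o·2πr_oL) = 1/(24×2π×0.19×1) = 0.0349 K/W
R_total = 6.514 K/W
Q = ΔT/R_total = 31/6.514
Q = 4.76 W/m
T_interface = T_inner + Q·ΣR(inner→interface) = 260 + 4.76×4.487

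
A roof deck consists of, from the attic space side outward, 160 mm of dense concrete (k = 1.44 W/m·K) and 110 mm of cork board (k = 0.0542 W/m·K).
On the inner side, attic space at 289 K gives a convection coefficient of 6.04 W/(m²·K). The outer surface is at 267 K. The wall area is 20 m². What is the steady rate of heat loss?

Thermal resistances in series:
R_inner film = 1/(h_i·A) = 1/(6.04×20) = 0.008278 K/W
R_dense concrete = L/(kA) = 0.16/(1.44×20) = 0.005556 K/W
R_cork board = L/(kA) = 0.11/(0.0542×20) = 0.1015 K/W
R_total = 0.1153 K/W
Q = ΔT / R_total = 22 / 0.1153

Q ≈ 191 W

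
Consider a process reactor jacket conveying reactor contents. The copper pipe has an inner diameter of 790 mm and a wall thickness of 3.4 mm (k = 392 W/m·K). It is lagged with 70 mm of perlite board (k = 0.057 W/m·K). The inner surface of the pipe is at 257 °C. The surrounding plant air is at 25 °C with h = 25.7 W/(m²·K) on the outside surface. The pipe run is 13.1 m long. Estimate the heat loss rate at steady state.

Q ≈ 6530 W

For a radial system each layer contributes R = ln(r_out/r_in)/(2πkL); films add R = 1/(hA).
R_copper pipe wall = ln(398.4/395)/(2π×392×13.1) = 2.656×10^-7 K/W
R_perlite board = ln(468.4/398.4)/(2π×0.057×13.1) = 0.0345 K/W
R_outer film = 1/(h_o·2πr_oL) = 1/(25.7×2π×0.4684×13.1) = 0.001009 K/W
R_total = 0.03551 K/W
Q = ΔT/R_total = 232/0.03551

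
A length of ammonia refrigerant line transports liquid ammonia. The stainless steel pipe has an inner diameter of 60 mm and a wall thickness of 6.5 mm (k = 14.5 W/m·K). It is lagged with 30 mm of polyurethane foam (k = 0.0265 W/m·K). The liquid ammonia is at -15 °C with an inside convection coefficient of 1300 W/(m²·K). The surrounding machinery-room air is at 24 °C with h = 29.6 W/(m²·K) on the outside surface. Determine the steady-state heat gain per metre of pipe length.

Treating each annulus and film as a series resistance:
R_inner film = 1/(h_i·2πr₁L) = 1/(1300×2π×0.03×1) = 0.004081 K/W
R_stainless steel pipe wall = ln(36.5/30)/(2π×14.5×1) = 0.002153 K/W
R_polyurethane foam = ln(66.5/36.5)/(2π×0.0265×1) = 3.603 K/W
R_outer film = 1/(h_o·2πr_oL) = 1/(29.6×2π×0.0665×1) = 0.08085 K/W
R_total = 3.69 K/W
Q = ΔT/R_total = 39/3.69

q′ ≈ 10.6 W/m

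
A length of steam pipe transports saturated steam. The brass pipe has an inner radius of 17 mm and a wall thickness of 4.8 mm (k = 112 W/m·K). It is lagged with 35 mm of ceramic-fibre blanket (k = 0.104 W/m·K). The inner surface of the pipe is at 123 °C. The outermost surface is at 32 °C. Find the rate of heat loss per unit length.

q′ ≈ 62.1 W/m

Radial resistances (cylindrical: R_cond = ln(r_o/r_i)/(2πkL), R_conv = 1/(h·2πrL)):
R_brass pipe wall = ln(21.8/17)/(2π×112×1) = 3.534×10^-4 K/W
R_ceramic-fibre blanket = ln(56.8/21.8)/(2π×0.104×1) = 1.465 K/W
R_total = 1.466 K/W
Q = ΔT/R_total = 91/1.466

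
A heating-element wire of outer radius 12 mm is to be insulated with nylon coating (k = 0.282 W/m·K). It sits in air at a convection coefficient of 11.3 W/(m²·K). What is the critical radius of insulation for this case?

r_cr ≈ 25 mm

For a cylinder r_cr = k/h = 0.282/11.3
r_cr = 25 mm; since the bare radius (12 mm) is below r_cr, adding a thin layer of insulation will *increase* heat loss.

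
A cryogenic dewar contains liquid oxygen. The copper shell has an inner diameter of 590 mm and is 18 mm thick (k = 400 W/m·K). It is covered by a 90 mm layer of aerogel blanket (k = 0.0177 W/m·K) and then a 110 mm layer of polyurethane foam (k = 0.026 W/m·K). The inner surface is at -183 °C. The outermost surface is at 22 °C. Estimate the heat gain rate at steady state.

Q ≈ 42.4 W

Each spherical layer contributes R = (1/r_i − 1/r_o)/(4πk):
R_copper shell = (1/0.295 − 1/0.313)/(4π×400) = 3.878×10^-5 K/W
R_aerogel blanket = (1/0.313 − 1/0.403)/(4π×0.0177) = 3.208 K/W
R_polyurethane foam = (1/0.403 − 1/0.513)/(4π×0.026) = 1.628 K/W
R_total = 4.836 K/W
Q = ΔT/R_total = 205/4.836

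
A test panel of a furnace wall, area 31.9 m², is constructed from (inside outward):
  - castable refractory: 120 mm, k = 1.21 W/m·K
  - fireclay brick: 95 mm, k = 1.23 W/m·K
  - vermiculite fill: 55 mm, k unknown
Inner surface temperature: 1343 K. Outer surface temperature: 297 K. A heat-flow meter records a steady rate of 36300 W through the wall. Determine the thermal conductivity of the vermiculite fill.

Using the resistance-network approach (series):
R_castable refractory = L/(kA) = 0.12/(1.21×31.9) = 0.003109 K/W
R_fireclay brick = L/(kA) = 0.095/(1.23×31.9) = 0.002421 K/W
Sum of known resistances R_other = 0.00553 K/W
Total R = ΔT/Q = 1046/36300 = 0.02882 K/W
R_vermiculite fill = R_total − R_other = 0.02329 K/W
k = L/(R·A) = 0.055/(0.02329×31.9)

k ≈ 0.074 W/(m·K)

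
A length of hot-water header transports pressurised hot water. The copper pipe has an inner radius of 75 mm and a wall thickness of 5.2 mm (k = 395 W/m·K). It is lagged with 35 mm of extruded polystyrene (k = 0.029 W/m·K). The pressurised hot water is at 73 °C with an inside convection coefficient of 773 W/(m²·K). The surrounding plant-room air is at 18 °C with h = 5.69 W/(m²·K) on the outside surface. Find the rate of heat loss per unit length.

Treating each annulus and film as a series resistance:
R_inner film = 1/(h_i·2πr₁L) = 1/(773×2π×0.075×1) = 0.002745 K/W
R_copper pipe wall = ln(80.2/75)/(2π×395×1) = 2.701×10^-5 K/W
R_extruded polystyrene = ln(115.2/80.2)/(2π×0.029×1) = 1.987 K/W
R_outer film = 1/(h_o·2πr_oL) = 1/(5.69×2π×0.1152×1) = 0.2428 K/W
R_total = 2.233 K/W
Q = ΔT/R_total = 55/2.233

q′ ≈ 24.6 W/m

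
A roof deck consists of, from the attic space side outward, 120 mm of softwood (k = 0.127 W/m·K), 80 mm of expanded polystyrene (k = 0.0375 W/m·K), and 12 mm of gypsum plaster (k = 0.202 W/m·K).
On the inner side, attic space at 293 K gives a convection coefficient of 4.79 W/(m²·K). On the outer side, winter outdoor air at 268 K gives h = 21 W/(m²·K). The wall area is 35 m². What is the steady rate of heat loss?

Thermal resistances in series:
R_inner film = 1/(h_i·A) = 1/(4.79×35) = 0.005965 K/W
R_softwood = L/(kA) = 0.12/(0.127×35) = 0.027 K/W
R_expanded polystyrene = L/(kA) = 0.08/(0.0375×35) = 0.06095 K/W
R_gypsum plaster = L/(kA) = 0.012/(0.202×35) = 0.001697 K/W
R_outer film = 1/(h_o·A) = 1/(21×35) = 0.001361 K/W
R_total = 0.09697 K/W
Q = ΔT / R_total = 25 / 0.09697

Q ≈ 258 W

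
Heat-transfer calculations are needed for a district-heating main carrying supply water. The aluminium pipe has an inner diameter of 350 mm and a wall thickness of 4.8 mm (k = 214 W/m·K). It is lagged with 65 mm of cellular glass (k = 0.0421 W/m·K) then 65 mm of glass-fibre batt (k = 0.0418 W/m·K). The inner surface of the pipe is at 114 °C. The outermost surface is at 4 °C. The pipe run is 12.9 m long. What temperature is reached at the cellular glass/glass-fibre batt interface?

Cylindrical conduction, so R = ln(r₂/r₁)/(2πkL) per layer, in series:
R_aluminium pipe wall = ln(179.8/175)/(2π×214×12.9) = 1.56×10^-6 K/W
R_cellular glass = ln(244.8/179.8)/(2π×0.0421×12.9) = 0.09044 K/W
R_glass-fibre batt = ln(309.8/244.8)/(2π×0.0418×12.9) = 0.06951 K/W
R_total = 0.1599 K/W
Q = ΔT/R_total = 110/0.1599
Q = 688 W
T_interface = T_inner − Q·ΣR(inner→interface) = 114 − 688×0.09044

T ≈ 51.8 °C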